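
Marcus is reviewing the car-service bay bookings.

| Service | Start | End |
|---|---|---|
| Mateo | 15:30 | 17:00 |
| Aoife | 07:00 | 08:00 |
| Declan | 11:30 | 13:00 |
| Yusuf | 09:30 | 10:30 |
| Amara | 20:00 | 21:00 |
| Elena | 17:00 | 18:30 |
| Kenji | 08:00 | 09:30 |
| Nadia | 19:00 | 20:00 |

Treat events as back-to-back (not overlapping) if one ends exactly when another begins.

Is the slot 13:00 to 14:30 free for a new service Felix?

Aoife: ends 08:00 at or before Felix starts 13:00 → clear.
Kenji: ends 09:30 at or before Felix starts 13:00 → clear.
Yusuf: ends 10:30 at or before Felix starts 13:00 → clear.
Declan: ends 13:00 at or before Felix starts 13:00 → clear.
Mateo: starts 15:30 at or after Felix ends 14:30 → clear.
Elena: starts 17:00 at or after Felix ends 14:30 → clear.
Nadia: starts 19:00 at or after Felix ends 14:30 → clear.
Amara: starts 20:00 at or after Felix ends 14:30 → clear.

Yes — the slot is free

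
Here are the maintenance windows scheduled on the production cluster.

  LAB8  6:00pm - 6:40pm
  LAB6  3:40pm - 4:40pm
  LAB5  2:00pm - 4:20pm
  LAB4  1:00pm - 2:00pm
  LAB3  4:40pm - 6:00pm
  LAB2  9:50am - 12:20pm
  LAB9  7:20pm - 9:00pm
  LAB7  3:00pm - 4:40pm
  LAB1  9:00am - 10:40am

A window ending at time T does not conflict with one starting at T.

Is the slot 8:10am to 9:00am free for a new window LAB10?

Yes — the slot is free

LAB1: starts 9:00am at or after LAB10 ends 9:00am → clear.
LAB2: starts 9:50am at or after LAB10 ends 9:00am → clear.
LAB4: starts 1:00pm at or after LAB10 ends 9:00am → clear.
LAB5: starts 2:00pm at or after LAB10 ends 9:00am → clear.
LAB7: starts 3:00pm at or after LAB10 ends 9:00am → clear.
LAB6: starts 3:40pm at or after LAB10 ends 9:00am → clear.
LAB3: starts 4:40pm at or after LAB10 ends 9:00am → clear.
LAB8: starts 6:00pm at or after LAB10 ends 9:00am → clear.
LAB9: starts 7:20pm at or after LAB10 ends 9:00am → clear.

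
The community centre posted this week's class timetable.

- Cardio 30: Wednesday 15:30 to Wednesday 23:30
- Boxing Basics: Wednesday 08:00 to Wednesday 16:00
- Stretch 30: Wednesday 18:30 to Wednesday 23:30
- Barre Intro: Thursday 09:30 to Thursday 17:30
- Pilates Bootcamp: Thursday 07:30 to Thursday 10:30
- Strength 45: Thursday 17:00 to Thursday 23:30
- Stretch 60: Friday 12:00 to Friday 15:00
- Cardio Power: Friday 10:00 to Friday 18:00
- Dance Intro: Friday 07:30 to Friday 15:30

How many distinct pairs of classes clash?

7

Sorted by start: Boxing Basics, Cardio 30, Stretch 30, Pilates Bootcamp, Barre Intro, Strength 45, Dance Intro, Cardio Power, Stretch 60.
Cardio 30 starts before Boxing Basics ends → Boxing Basics and Cardio 30 overlap.
Stretch 30 starts after Boxing Basics ends, so nothing later overlaps Boxing Basics either.
Stretch 30 starts before Cardio 30 ends → Cardio 30 and Stretch 30 overlap.
Pilates Bootcamp starts after Cardio 30 ends, so nothing later overlaps Cardio 30 either.
Pilates Bootcamp starts after Stretch 30 ends, so nothing later overlaps Stretch 30 either.
Barre Intro starts before Pilates Bootcamp ends → Pilates Bootcamp and Barre Intro overlap.
Strength 45 starts after Pilates Bootcamp ends, so nothing later overlaps Pilates Bootcamp either.
Strength 45 starts before Barre Intro ends → Barre Intro and Strength 45 overlap.
Dance Intro starts after Barre Intro ends, so nothing later overlaps Barre Intro either.
Dance Intro starts after Strength 45 ends, so nothing later overlaps Strength 45 either.
Cardio Power starts before Dance Intro ends → Dance Intro and Cardio Power overlap.
Stretch 60 starts before Dance Intro ends → Dance Intro and Stretch 60 overlap.
Stretch 60 starts before Cardio Power ends → Cardio Power and Stretch 60 overlap.
Overlapping pairs: Barre Intro & Pilates Bootcamp, Barre Intro & Strength 45, Boxing Basics & Cardio 30, Cardio 30 & Stretch 30, Cardio Power & Dance Intro, Cardio Power & Stretch 60, Dance Intro & Stretch 60 — 7 in total.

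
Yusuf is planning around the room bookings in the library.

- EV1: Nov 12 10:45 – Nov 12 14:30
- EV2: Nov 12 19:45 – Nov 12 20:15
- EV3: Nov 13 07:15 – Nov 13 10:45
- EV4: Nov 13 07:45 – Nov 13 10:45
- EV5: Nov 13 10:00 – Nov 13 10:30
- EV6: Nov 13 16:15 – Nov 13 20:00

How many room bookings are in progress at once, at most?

3

Sort all start/end points and keep a running count:
Nov 12 10:45 start EV1 → 1
Nov 12 14:30 end EV1 → 0
Nov 12 19:45 start EV2 → 1
Nov 12 20:15 end EV2 → 0
Nov 13 07:15 start EV3 → 1
Nov 13 07:45 start EV4 → 2
Nov 13 10:00 start EV5 → 3
Nov 13 10:30 end EV5 → 2
Nov 13 10:45 end EV3 → 1
Nov 13 10:45 end EV4 → 0
Nov 13 16:15 start EV6 → 1
Nov 13 20:00 end EV6 → 0
Peak is 3, at Nov 13 10:00 (EV3, EV4, EV5).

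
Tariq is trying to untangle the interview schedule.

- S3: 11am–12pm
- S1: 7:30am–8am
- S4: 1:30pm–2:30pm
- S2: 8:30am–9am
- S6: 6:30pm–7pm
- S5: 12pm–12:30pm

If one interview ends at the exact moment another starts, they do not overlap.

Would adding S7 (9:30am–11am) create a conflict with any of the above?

S1: ends 8am at or before S7 starts 9:30am → clear.
S2: ends 9am at or before S7 starts 9:30am → clear.
S3: starts 11am at or after S7 ends 11am → clear.
S5: starts 12pm at or after S7 ends 11am → clear.
S4: starts 1:30pm at or after S7 ends 11am → clear.
S6: starts 6:30pm at or after S7 ends 11am → clear.

No — it doesn't clash with anything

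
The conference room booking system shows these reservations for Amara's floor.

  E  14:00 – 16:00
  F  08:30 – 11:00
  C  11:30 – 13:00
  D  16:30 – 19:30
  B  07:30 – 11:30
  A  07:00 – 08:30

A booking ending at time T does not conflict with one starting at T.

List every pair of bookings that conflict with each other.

Sorted by start: A, B, F, C, E, D.
B starts before A ends → A and B overlap.
F starts exactly when A ends (back-to-back, no overlap), so A has no further overlaps.
F starts before B ends → B and F overlap.
C starts exactly when B ends (back-to-back, no overlap), so B has no further overlaps.
C starts after F ends, so F has no further overlaps.
E starts after C ends, so C has no further overlaps.
D starts after E ends.

A & B, B & F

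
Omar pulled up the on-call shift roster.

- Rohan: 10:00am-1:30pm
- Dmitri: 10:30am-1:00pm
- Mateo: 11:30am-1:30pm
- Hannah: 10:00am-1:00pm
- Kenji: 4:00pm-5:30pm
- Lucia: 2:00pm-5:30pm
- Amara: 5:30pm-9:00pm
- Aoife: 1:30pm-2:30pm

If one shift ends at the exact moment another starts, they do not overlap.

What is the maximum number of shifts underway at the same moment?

Walk through starts and ends in time order (an end at T is processed before a start at T):
10:00am start Hannah → 1
10:00am start Rohan → 2
10:30am start Dmitri → 3
11:30am start Mateo → 4
1:00pm end Dmitri → 3
1:00pm end Hannah → 2
1:30pm end Mateo → 1
1:30pm end Rohan → 0
1:30pm start Aoife → 1
2:00pm start Lucia → 2
2:30pm end Aoife → 1
4:00pm start Kenji → 2
5:30pm end Kenji → 1
5:30pm end Lucia → 0
5:30pm start Amara → 1
9:00pm end Amara → 0
Peak is 4, at 11:30am (Dmitri, Hannah, Mateo, Rohan).

4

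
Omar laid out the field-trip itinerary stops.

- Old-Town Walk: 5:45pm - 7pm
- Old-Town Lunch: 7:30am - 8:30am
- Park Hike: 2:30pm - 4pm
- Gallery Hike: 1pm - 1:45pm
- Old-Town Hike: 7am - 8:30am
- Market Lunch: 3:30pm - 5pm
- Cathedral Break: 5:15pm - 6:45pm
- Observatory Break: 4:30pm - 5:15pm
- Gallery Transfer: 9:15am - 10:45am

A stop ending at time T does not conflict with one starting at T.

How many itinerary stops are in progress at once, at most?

2

Sweep the timeline, counting +1 at each start and −1 at each end (ends before starts at a tie):
7am start Old-Town Hike → 1
7:30am start Old-Town Lunch → 2
8:30am end Old-Town Hike → 1
8:30am end Old-Town Lunch → 0
9:15am start Gallery Transfer → 1
10:45am end Gallery Transfer → 0
1pm start Gallery Hike → 1
1:45pm end Gallery Hike → 0
2:30pm start Park Hike → 1
3:30pm start Market Lunch → 2
4pm end Park Hike → 1
4:30pm start Observatory Break → 2
5pm end Market Lunch → 1
5:15pm end Observatory Break → 0
5:15pm start Cathedral Break → 1
5:45pm start Old-Town Walk → 2
6:45pm end Cathedral Break → 1
7pm end Old-Town Walk → 0
Peak is 2, at 7:30am (Old-Town Hike, Old-Town Lunch).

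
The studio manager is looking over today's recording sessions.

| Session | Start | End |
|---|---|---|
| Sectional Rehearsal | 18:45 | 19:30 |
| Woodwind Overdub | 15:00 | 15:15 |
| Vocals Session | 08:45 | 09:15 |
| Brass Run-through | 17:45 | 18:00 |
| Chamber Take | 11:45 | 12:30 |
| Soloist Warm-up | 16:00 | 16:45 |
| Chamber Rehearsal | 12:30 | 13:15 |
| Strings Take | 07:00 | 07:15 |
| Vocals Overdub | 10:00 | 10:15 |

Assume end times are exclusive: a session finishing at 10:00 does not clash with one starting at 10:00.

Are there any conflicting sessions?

Sorted by start: Strings Take, Vocals Session, Vocals Overdub, Chamber Take, Chamber Rehearsal, Woodwind Overdub, Soloist Warm-up, Brass Run-through, Sectional Rehearsal.
Vocals Session starts after Strings Take ends — done with Strings Take.
Vocals Overdub starts after Vocals Session ends — done with Vocals Session.
Chamber Take starts after Vocals Overdub ends — done with Vocals Overdub.
Chamber Rehearsal starts exactly when Chamber Take ends (back-to-back, no overlap) — done with Chamber Take.
Woodwind Overdub starts after Chamber Rehearsal ends — done with Chamber Rehearsal.
Soloist Warm-up starts after Woodwind Overdub ends — done with Woodwind Overdub.
Brass Run-through starts after Soloist Warm-up ends — done with Soloist Warm-up.
Sectional Rehearsal starts after Brass Run-through ends.
Every pair is clear; the schedule has no overlaps.

No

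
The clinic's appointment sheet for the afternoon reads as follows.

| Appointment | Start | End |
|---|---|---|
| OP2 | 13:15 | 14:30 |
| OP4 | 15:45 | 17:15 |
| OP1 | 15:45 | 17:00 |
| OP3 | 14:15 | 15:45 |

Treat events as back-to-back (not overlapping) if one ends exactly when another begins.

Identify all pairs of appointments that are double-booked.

OP1 & OP4, OP2 & OP3

Check each pair: they overlap iff neither finishes before the other starts.
Sorted by start: OP2, OP3, OP1, OP4.
OP3 starts before OP2 ends → OP2 and OP3 overlap.
OP1 starts after OP2 ends — done with OP2.
OP1 starts exactly when OP3 ends (back-to-back, no overlap) — done with OP3.
OP4 starts before OP1 ends → OP1 and OP4 overlap.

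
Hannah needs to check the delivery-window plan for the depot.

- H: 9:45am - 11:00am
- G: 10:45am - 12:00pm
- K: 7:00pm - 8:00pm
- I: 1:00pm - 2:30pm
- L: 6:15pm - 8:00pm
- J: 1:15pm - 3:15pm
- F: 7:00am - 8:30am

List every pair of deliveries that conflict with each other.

G & H, I & J, K & L

Two intervals overlap when each starts before the other ends.
Sorted by start: F, H, G, I, J, L, K.
H starts after F ends; F is clear from here.
G starts before H ends → H and G overlap.
I starts after H ends; H is clear from here.
I starts after G ends; G is clear from here.
J starts before I ends → I and J overlap.
L starts after I ends; I is clear from here.
L starts after J ends; J is clear from here.
K starts before L ends → L and K overlap.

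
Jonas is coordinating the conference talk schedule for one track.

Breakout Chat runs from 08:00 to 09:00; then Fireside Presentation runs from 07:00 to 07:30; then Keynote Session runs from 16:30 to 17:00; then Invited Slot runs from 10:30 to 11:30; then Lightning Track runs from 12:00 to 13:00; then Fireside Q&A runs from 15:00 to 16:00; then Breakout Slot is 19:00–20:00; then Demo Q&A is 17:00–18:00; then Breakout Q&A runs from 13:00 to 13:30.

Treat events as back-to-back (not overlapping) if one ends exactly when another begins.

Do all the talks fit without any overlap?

Two intervals overlap when each starts before the other ends.
Sorted by start: Fireside Presentation, Breakout Chat, Invited Slot, Lightning Track, Breakout Q&A, Fireside Q&A, Keynote Session, Demo Q&A, Breakout Slot.
Breakout Chat starts after Fireside Presentation ends, so Fireside Presentation has no further overlaps.
Invited Slot starts after Breakout Chat ends, so Breakout Chat has no further overlaps.
Lightning Track starts after Invited Slot ends, so Invited Slot has no further overlaps.
Breakout Q&A starts exactly when Lightning Track ends (back-to-back, no overlap), so Lightning Track has no further overlaps.
Fireside Q&A starts after Breakout Q&A ends, so Breakout Q&A has no further overlaps.
Keynote Session starts after Fireside Q&A ends, so Fireside Q&A has no further overlaps.
Demo Q&A starts exactly when Keynote Session ends (back-to-back, no overlap), so Keynote Session has no further overlaps.
Breakout Slot starts after Demo Q&A ends.
Every pair is clear; the schedule has no overlaps.

Yes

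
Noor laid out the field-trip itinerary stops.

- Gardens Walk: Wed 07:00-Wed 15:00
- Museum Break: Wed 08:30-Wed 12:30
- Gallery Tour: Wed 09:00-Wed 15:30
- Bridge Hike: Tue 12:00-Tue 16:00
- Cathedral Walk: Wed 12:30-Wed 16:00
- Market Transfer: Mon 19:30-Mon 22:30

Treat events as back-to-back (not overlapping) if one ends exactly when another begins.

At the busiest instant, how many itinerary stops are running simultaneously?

Sweep the timeline, counting +1 at each start and −1 at each end (ends before starts at a tie):
Mon 19:30 start Market Transfer → 1
Mon 22:30 end Market Transfer → 0
Tue 12:00 start Bridge Hike → 1
Tue 16:00 end Bridge Hike → 0
Wed 07:00 start Gardens Walk → 1
Wed 08:30 start Museum Break → 2
Wed 09:00 start Gallery Tour → 3
Wed 12:30 end Museum Break → 2
Wed 12:30 start Cathedral Walk → 3
Wed 15:00 end Gardens Walk → 2
Wed 15:30 end Gallery Tour → 1
Wed 16:00 end Cathedral Walk → 0
Peak is 3, at Wed 09:00 (Gallery Tour, Gardens Walk, Museum Break).

3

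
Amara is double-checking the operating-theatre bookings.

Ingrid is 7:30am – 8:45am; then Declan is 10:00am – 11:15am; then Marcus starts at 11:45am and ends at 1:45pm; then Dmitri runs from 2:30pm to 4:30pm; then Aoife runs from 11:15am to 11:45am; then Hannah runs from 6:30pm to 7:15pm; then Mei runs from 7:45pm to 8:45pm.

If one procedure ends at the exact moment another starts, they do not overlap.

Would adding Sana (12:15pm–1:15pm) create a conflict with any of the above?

Yes — it overlaps Marcus

Ingrid: ends 8:45am at or before Sana starts 12:15pm → clear.
Declan: ends 11:15am at or before Sana starts 12:15pm → clear.
Aoife: ends 11:45am at or before Sana starts 12:15pm → clear.
Marcus: starts 11:45am before Sana ends 1:15pm, and ends 1:45pm after Sana starts 12:15pm → overlap.
Dmitri: starts 2:30pm at or after Sana ends 1:15pm → clear.
Hannah: starts 6:30pm at or after Sana ends 1:15pm → clear.
Mei: starts 7:45pm at or after Sana ends 1:15pm → clear.
Sana overlaps Marcus.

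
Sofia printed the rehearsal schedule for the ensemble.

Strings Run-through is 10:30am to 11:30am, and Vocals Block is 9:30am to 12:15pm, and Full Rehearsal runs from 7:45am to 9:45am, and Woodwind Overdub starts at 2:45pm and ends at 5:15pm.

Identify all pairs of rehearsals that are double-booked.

Sorted by start: Full Rehearsal, Vocals Block, Strings Run-through, Woodwind Overdub.
Vocals Block starts before Full Rehearsal ends → Full Rehearsal and Vocals Block overlap.
Strings Run-through starts after Full Rehearsal ends; Full Rehearsal is clear from here.
Strings Run-through starts before Vocals Block ends → Vocals Block and Strings Run-through overlap.
Woodwind Overdub starts after Vocals Block ends.
Woodwind Overdub starts after Strings Run-through ends.

Full Rehearsal & Vocals Block, Strings Run-through & Vocals Block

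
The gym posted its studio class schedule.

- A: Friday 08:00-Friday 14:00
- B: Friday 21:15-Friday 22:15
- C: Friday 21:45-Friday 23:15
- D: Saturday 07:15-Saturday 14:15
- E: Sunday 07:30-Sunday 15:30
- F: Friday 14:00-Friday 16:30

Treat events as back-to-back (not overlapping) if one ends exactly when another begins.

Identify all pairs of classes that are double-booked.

Check each pair: they overlap iff neither finishes before the other starts.
Sorted by start: A, F, B, C, D, E.
F starts exactly when A ends (back-to-back, no overlap), so A has no further overlaps.
B starts after F ends, so F has no further overlaps.
C starts before B ends → B and C overlap.
D starts after B ends, so B has no further overlaps.
D starts after C ends, so C has no further overlaps.
E starts after D ends.

B & C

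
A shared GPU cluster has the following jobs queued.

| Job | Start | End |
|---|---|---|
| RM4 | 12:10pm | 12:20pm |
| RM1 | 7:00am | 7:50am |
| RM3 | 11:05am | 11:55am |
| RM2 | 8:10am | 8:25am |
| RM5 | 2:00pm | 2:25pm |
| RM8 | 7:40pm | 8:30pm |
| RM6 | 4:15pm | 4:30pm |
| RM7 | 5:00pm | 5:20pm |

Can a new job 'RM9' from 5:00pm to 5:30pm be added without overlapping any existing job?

No — it overlaps RM7

RM1: ends 7:50am at or before RM9 starts 5:00pm → clear.
RM2: ends 8:25am at or before RM9 starts 5:00pm → clear.
RM3: ends 11:55am at or before RM9 starts 5:00pm → clear.
RM4: ends 12:20pm at or before RM9 starts 5:00pm → clear.
RM5: ends 2:25pm at or before RM9 starts 5:00pm → clear.
RM6: ends 4:30pm at or before RM9 starts 5:00pm → clear.
RM7: starts 5:00pm before RM9 ends 5:30pm, and ends 5:20pm after RM9 starts 5:00pm → overlap.
RM8: starts 7:40pm at or after RM9 ends 5:30pm → clear.
RM9 overlaps RM7.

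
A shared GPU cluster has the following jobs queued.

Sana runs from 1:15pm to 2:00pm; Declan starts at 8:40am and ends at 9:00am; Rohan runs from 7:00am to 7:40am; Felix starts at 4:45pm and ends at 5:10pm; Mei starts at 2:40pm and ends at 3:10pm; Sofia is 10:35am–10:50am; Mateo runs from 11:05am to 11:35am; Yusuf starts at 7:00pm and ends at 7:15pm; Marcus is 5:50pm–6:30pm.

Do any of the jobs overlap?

No

Two intervals overlap when each starts before the other ends.
Sorted by start: Rohan, Declan, Sofia, Mateo, Sana, Mei, Felix, Marcus, Yusuf.
Declan starts after Rohan ends — done with Rohan.
Sofia starts after Declan ends — done with Declan.
Mateo starts after Sofia ends — done with Sofia.
Sana starts after Mateo ends — done with Mateo.
Mei starts after Sana ends — done with Sana.
Felix starts after Mei ends — done with Mei.
Marcus starts after Felix ends — done with Felix.
Yusuf starts after Marcus ends.
Every pair is clear; the schedule has no overlaps.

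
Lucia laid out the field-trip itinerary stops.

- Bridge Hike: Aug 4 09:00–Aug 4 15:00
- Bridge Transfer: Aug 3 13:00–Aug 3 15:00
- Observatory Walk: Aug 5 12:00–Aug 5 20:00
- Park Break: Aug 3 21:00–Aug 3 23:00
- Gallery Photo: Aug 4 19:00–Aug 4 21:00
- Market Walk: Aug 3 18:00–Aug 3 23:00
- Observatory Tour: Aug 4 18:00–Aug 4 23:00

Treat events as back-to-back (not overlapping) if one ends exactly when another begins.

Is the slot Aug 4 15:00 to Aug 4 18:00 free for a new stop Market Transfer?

Yes — the slot is free

Bridge Transfer: ends Aug 3 15:00 at or before Market Transfer starts Aug 4 15:00 → clear.
Market Walk: ends Aug 3 23:00 at or before Market Transfer starts Aug 4 15:00 → clear.
Park Break: ends Aug 3 23:00 at or before Market Transfer starts Aug 4 15:00 → clear.
Bridge Hike: ends Aug 4 15:00 at or before Market Transfer starts Aug 4 15:00 → clear.
Observatory Tour: starts Aug 4 18:00 at or after Market Transfer ends Aug 4 18:00 → clear.
Gallery Photo: starts Aug 4 19:00 at or after Market Transfer ends Aug 4 18:00 → clear.
Observatory Walk: starts Aug 5 12:00 at or after Market Transfer ends Aug 4 18:00 → clear.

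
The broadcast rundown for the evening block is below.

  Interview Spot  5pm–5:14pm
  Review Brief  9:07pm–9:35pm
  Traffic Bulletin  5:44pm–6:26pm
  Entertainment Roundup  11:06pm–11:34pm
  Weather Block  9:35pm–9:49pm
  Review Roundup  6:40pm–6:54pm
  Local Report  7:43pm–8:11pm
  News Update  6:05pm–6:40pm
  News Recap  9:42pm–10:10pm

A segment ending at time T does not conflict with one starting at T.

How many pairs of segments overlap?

2

Sorted by start: Interview Spot, Traffic Bulletin, News Update, Review Roundup, Local Report, Review Brief, Weather Block, News Recap, Entertainment Roundup.
Traffic Bulletin starts after Interview Spot ends; Interview Spot is clear from here.
News Update starts before Traffic Bulletin ends → Traffic Bulletin and News Update overlap.
Review Roundup starts after Traffic Bulletin ends; Traffic Bulletin is clear from here.
Review Roundup starts exactly when News Update ends (back-to-back, no overlap); News Update is clear from here.
Local Report starts after Review Roundup ends; Review Roundup is clear from here.
Review Brief starts after Local Report ends; Local Report is clear from here.
Weather Block starts exactly when Review Brief ends (back-to-back, no overlap); Review Brief is clear from here.
News Recap starts before Weather Block ends → Weather Block and News Recap overlap.
Entertainment Roundup starts after Weather Block ends.
Entertainment Roundup starts after News Recap ends.
Overlapping pairs: News Recap & Weather Block, News Update & Traffic Bulletin — 2 in total.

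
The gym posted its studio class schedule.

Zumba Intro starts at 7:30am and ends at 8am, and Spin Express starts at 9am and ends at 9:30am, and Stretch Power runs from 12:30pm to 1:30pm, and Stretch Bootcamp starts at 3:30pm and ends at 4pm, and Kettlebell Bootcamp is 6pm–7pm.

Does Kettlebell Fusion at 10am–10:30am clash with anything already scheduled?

No — it doesn't clash with anything

Zumba Intro: ends 8am at or before Kettlebell Fusion starts 10am → clear.
Spin Express: ends 9:30am at or before Kettlebell Fusion starts 10am → clear.
Stretch Power: starts 12:30pm at or after Kettlebell Fusion ends 10:30am → clear.
Stretch Bootcamp: starts 3:30pm at or after Kettlebell Fusion ends 10:30am → clear.
Kettlebell Bootcamp: starts 6pm at or after Kettlebell Fusion ends 10:30am → clear.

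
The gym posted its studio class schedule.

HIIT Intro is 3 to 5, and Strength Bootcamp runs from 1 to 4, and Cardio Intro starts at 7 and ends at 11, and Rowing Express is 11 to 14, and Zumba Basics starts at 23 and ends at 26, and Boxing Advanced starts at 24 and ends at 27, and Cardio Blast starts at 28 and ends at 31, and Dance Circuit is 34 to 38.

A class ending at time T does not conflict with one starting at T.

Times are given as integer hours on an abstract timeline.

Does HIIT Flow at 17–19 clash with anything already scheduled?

No — it doesn't clash with anything

Strength Bootcamp: ends 4 at or before HIIT Flow starts 17 → clear.
HIIT Intro: ends 5 at or before HIIT Flow starts 17 → clear.
Cardio Intro: ends 11 at or before HIIT Flow starts 17 → clear.
Rowing Express: ends 14 at or before HIIT Flow starts 17 → clear.
Zumba Basics: starts 23 at or after HIIT Flow ends 19 → clear.
Boxing Advanced: starts 24 at or after HIIT Flow ends 19 → clear.
Cardio Blast: starts 28 at or after HIIT Flow ends 19 → clear.
Dance Circuit: starts 34 at or after HIIT Flow ends 19 → clear.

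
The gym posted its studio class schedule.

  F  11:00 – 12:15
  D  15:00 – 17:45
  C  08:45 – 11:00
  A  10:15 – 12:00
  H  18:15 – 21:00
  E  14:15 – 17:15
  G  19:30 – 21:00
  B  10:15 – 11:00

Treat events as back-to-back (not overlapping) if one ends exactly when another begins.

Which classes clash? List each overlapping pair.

Sorted by start: C, A, B, F, E, D, H, G.
A starts before C ends → C and A overlap.
B starts before C ends → C and B overlap.
F starts exactly when C ends (back-to-back, no overlap); C is clear from here.
B starts before A ends → A and B overlap.
F starts before A ends → A and F overlap.
E starts after A ends; A is clear from here.
F starts exactly when B ends (back-to-back, no overlap); B is clear from here.
E starts after F ends; F is clear from here.
D starts before E ends → E and D overlap.
H starts after E ends; E is clear from here.
H starts after D ends; D is clear from here.
G starts before H ends → H and G overlap.

A & B, A & C, A & F, B & C, D & E, G & H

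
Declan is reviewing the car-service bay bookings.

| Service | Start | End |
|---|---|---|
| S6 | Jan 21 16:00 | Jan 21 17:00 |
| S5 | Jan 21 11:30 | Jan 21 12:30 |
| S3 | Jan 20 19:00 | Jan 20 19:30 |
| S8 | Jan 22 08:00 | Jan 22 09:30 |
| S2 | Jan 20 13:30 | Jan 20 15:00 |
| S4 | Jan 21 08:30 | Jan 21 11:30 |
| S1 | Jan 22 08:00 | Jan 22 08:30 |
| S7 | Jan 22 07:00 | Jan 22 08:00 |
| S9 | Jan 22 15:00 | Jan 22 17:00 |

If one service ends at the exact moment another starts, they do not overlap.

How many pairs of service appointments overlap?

Sorted by start: S2, S3, S4, S5, S6, S7, S1, S8, S9.
S3 starts after S2 ends — done with S2.
S4 starts after S3 ends — done with S3.
S5 starts exactly when S4 ends (back-to-back, no overlap) — done with S4.
S6 starts after S5 ends — done with S5.
S7 starts after S6 ends — done with S6.
S1 starts exactly when S7 ends (back-to-back, no overlap) — done with S7.
S8 starts before S1 ends → S1 and S8 overlap.
S9 starts after S1 ends.
S9 starts after S8 ends.
Overlapping pairs: S1 & S8 — 1 in total.

1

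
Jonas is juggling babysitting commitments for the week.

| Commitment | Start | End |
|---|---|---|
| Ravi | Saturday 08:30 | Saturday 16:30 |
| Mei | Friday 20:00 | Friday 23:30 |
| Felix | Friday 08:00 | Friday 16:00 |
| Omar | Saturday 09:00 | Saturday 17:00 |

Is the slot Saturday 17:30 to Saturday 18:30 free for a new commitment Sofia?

Felix: ends Friday 16:00 at or before Sofia starts Saturday 17:30 → clear.
Mei: ends Friday 23:30 at or before Sofia starts Saturday 17:30 → clear.
Ravi: ends Saturday 16:30 at or before Sofia starts Saturday 17:30 → clear.
Omar: ends Saturday 17:00 at or before Sofia starts Saturday 17:30 → clear.

Yes — the slot is free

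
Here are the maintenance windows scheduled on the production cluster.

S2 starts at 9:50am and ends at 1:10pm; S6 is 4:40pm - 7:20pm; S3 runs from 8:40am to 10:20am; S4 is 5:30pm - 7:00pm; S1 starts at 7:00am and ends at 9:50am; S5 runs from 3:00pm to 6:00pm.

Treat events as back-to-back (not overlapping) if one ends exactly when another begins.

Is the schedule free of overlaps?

Sorted by start: S1, S3, S2, S5, S6, S4.
S3 starts before S1 ends → S1 and S3 overlap.
That's a conflict, so the schedule is not conflict-free.

No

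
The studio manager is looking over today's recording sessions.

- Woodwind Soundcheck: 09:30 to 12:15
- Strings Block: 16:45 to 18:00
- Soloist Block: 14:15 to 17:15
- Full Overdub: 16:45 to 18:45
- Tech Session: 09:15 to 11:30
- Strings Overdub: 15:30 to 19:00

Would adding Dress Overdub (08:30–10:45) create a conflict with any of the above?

Yes — it overlaps Tech Session, Woodwind Soundcheck

Tech Session: starts 09:15 before Dress Overdub ends 10:45, and ends 11:30 after Dress Overdub starts 08:30 → overlap.
Woodwind Soundcheck: starts 09:30 before Dress Overdub ends 10:45, and ends 12:15 after Dress Overdub starts 08:30 → overlap.
Soloist Block: starts 14:15 at or after Dress Overdub ends 10:45 → clear.
Strings Overdub: starts 15:30 at or after Dress Overdub ends 10:45 → clear.
Full Overdub: starts 16:45 at or after Dress Overdub ends 10:45 → clear.
Strings Block: starts 16:45 at or after Dress Overdub ends 10:45 → clear.
Dress Overdub overlaps Tech Session, Woodwind Soundcheck.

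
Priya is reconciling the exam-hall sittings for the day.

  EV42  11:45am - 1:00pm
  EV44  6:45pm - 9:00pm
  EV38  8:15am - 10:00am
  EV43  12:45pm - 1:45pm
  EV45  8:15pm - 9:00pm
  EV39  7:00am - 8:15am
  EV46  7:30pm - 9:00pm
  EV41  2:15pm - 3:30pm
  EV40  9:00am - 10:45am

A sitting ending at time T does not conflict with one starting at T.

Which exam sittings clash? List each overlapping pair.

EV38 & EV40, EV42 & EV43, EV44 & EV45, EV44 & EV46, EV45 & EV46

Sorted by start: EV39, EV38, EV40, EV42, EV43, EV41, EV44, EV46, EV45.
EV38 starts exactly when EV39 ends (back-to-back, no overlap), so EV39 has no further overlaps.
EV40 starts before EV38 ends → EV38 and EV40 overlap.
EV42 starts after EV38 ends, so EV38 has no further overlaps.
EV42 starts after EV40 ends, so EV40 has no further overlaps.
EV43 starts before EV42 ends → EV42 and EV43 overlap.
EV41 starts after EV42 ends, so EV42 has no further overlaps.
EV41 starts after EV43 ends, so EV43 has no further overlaps.
EV44 starts after EV41 ends, so EV41 has no further overlaps.
EV46 starts before EV44 ends → EV44 and EV46 overlap.
EV45 starts before EV44 ends → EV44 and EV45 overlap.
EV45 starts before EV46 ends → EV46 and EV45 overlap.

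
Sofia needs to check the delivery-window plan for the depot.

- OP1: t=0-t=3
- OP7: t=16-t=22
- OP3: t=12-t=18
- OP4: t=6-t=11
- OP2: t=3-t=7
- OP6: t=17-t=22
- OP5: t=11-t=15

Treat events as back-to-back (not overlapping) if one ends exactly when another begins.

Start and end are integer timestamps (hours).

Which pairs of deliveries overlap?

OP2 & OP4, OP3 & OP5, OP3 & OP6, OP3 & OP7, OP6 & OP7

Sorted by start: OP1, OP2, OP4, OP5, OP3, OP7, OP6.
OP2 starts exactly when OP1 ends (back-to-back, no overlap), so nothing later overlaps OP1 either.
OP4 starts before OP2 ends → OP2 and OP4 overlap.
OP5 starts after OP2 ends, so nothing later overlaps OP2 either.
OP5 starts exactly when OP4 ends (back-to-back, no overlap), so nothing later overlaps OP4 either.
OP3 starts before OP5 ends → OP5 and OP3 overlap.
OP7 starts after OP5 ends, so nothing later overlaps OP5 either.
OP7 starts before OP3 ends → OP3 and OP7 overlap.
OP6 starts before OP3 ends → OP3 and OP6 overlap.
OP6 starts before OP7 ends → OP7 and OP6 overlap.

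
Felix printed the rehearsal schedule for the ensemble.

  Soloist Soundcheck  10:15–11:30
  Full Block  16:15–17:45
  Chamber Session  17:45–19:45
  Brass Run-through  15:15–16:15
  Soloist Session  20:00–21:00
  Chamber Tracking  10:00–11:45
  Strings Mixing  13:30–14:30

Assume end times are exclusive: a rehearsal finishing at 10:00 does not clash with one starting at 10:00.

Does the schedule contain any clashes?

Two intervals overlap when each starts before the other ends.
Sorted by start: Chamber Tracking, Soloist Soundcheck, Strings Mixing, Brass Run-through, Full Block, Chamber Session, Soloist Session.
Soloist Soundcheck starts before Chamber Tracking ends → Chamber Tracking and Soloist Soundcheck overlap.
That's a conflict, so the schedule is not conflict-free.

Yes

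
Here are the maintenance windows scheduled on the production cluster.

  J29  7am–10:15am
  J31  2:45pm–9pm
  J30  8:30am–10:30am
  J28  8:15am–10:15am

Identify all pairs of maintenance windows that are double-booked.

J28 & J29, J28 & J30, J29 & J30

Sorted by start: J29, J28, J30, J31.
J28 starts before J29 ends → J29 and J28 overlap.
J30 starts before J29 ends → J29 and J30 overlap.
J31 starts after J29 ends.
J30 starts before J28 ends → J28 and J30 overlap.
J31 starts after J28 ends.
J31 starts after J30 ends.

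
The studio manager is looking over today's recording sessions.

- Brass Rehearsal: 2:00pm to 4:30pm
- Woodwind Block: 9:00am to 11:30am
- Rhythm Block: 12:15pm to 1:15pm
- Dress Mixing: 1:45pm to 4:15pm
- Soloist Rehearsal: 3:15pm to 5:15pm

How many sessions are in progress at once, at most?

3

Sweep the timeline, counting +1 at each start and −1 at each end (ends before starts at a tie):
9:00am start Woodwind Block → 1
11:30am end Woodwind Block → 0
12:15pm start Rhythm Block → 1
1:15pm end Rhythm Block → 0
1:45pm start Dress Mixing → 1
2:00pm start Brass Rehearsal → 2
3:15pm start Soloist Rehearsal → 3
4:15pm end Dress Mixing → 2
4:30pm end Brass Rehearsal → 1
5:15pm end Soloist Rehearsal → 0
Peak is 3, at 3:15pm (Brass Rehearsal, Dress Mixing, Soloist Rehearsal).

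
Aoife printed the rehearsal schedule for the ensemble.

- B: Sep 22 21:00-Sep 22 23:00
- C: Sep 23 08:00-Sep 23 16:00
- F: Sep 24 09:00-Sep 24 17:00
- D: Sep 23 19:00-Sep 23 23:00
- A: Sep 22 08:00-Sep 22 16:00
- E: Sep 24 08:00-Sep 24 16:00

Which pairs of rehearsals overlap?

Sorted by start: A, B, C, D, E, F.
B starts after A ends, so nothing later overlaps A either.
C starts after B ends, so nothing later overlaps B either.
D starts after C ends, so nothing later overlaps C either.
E starts after D ends, so nothing later overlaps D either.
F starts before E ends → E and F overlap.

E & F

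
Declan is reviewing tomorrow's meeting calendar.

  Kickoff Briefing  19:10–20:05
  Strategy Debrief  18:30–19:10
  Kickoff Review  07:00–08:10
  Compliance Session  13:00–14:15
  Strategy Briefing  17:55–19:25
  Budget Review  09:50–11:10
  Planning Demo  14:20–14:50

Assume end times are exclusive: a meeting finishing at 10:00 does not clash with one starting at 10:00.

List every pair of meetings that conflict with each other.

Sorted by start: Kickoff Review, Budget Review, Compliance Session, Planning Demo, Strategy Briefing, Strategy Debrief, Kickoff Briefing.
Budget Review starts after Kickoff Review ends — done with Kickoff Review.
Compliance Session starts after Budget Review ends — done with Budget Review.
Planning Demo starts after Compliance Session ends — done with Compliance Session.
Strategy Briefing starts after Planning Demo ends — done with Planning Demo.
Strategy Debrief starts before Strategy Briefing ends → Strategy Briefing and Strategy Debrief overlap.
Kickoff Briefing starts before Strategy Briefing ends → Strategy Briefing and Kickoff Briefing overlap.
Kickoff Briefing starts exactly when Strategy Debrief ends (back-to-back, no overlap).

Kickoff Briefing & Strategy Briefing, Strategy Briefing & Strategy Debrief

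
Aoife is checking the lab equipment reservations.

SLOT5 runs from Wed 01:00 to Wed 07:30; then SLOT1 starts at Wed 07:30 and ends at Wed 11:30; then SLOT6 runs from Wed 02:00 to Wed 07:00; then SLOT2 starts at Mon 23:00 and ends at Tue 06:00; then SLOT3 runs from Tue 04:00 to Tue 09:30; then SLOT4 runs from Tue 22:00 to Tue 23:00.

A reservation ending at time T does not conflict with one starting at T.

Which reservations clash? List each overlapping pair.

Sorted by start: SLOT2, SLOT3, SLOT4, SLOT5, SLOT6, SLOT1.
SLOT3 starts before SLOT2 ends → SLOT2 and SLOT3 overlap.
SLOT4 starts after SLOT2 ends — done with SLOT2.
SLOT4 starts after SLOT3 ends — done with SLOT3.
SLOT5 starts after SLOT4 ends — done with SLOT4.
SLOT6 starts before SLOT5 ends → SLOT5 and SLOT6 overlap.
SLOT1 starts exactly when SLOT5 ends (back-to-back, no overlap).
SLOT1 starts after SLOT6 ends.

SLOT2 & SLOT3, SLOT5 & SLOT6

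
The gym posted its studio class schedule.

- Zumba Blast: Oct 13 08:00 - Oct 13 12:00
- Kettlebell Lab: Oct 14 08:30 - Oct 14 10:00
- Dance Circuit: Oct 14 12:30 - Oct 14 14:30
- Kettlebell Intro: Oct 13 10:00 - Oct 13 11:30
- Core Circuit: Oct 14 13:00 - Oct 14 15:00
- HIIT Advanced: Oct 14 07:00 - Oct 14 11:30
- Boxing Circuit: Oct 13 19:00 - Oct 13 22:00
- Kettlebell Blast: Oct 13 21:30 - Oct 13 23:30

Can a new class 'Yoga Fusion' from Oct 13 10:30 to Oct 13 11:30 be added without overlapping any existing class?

Zumba Blast: starts Oct 13 08:00 before Yoga Fusion ends Oct 13 11:30, and ends Oct 13 12:00 after Yoga Fusion starts Oct 13 10:30 → overlap.
Kettlebell Intro: starts Oct 13 10:00 before Yoga Fusion ends Oct 13 11:30, and ends Oct 13 11:30 after Yoga Fusion starts Oct 13 10:30 → overlap.
Boxing Circuit: starts Oct 13 19:00 at or after Yoga Fusion ends Oct 13 11:30 → clear.
Kettlebell Blast: starts Oct 13 21:30 at or after Yoga Fusion ends Oct 13 11:30 → clear.
HIIT Advanced: starts Oct 14 07:00 at or after Yoga Fusion ends Oct 13 11:30 → clear.
Kettlebell Lab: starts Oct 14 08:30 at or after Yoga Fusion ends Oct 13 11:30 → clear.
Dance Circuit: starts Oct 14 12:30 at or after Yoga Fusion ends Oct 13 11:30 → clear.
Core Circuit: starts Oct 14 13:00 at or after Yoga Fusion ends Oct 13 11:30 → clear.
Yoga Fusion overlaps Zumba Blast, Kettlebell Intro.

No — it overlaps Kettlebell Intro, Zumba Blast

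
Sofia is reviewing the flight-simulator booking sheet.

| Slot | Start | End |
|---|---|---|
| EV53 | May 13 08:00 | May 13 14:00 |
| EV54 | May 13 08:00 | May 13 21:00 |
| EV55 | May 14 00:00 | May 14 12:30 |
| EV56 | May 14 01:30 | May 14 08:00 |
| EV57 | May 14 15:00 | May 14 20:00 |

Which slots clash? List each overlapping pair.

Sorted by start: EV53, EV54, EV55, EV56, EV57.
EV54 starts before EV53 ends → EV53 and EV54 overlap.
EV55 starts after EV53 ends, so nothing later overlaps EV53 either.
EV55 starts after EV54 ends, so nothing later overlaps EV54 either.
EV56 starts before EV55 ends → EV55 and EV56 overlap.
EV57 starts after EV55 ends.
EV57 starts after EV56 ends.

EV53 & EV54, EV55 & EV56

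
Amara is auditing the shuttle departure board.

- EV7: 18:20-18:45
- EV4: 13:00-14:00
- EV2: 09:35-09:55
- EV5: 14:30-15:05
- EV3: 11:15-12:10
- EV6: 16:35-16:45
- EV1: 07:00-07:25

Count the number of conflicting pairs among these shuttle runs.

Sorted by start: EV1, EV2, EV3, EV4, EV5, EV6, EV7.
EV2 starts after EV1 ends, so nothing later overlaps EV1 either.
EV3 starts after EV2 ends, so nothing later overlaps EV2 either.
EV4 starts after EV3 ends, so nothing later overlaps EV3 either.
EV5 starts after EV4 ends, so nothing later overlaps EV4 either.
EV6 starts after EV5 ends, so nothing later overlaps EV5 either.
EV7 starts after EV6 ends.
No pair overlaps.

0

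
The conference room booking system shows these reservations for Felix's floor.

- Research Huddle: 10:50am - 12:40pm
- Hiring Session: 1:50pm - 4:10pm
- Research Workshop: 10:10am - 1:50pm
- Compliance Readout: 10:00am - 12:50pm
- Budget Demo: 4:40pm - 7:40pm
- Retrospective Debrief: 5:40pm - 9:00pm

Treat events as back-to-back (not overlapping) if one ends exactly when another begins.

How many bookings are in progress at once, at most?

Walk through starts and ends in time order (an end at T is processed before a start at T):
10:00am start Compliance Readout → 1
10:10am start Research Workshop → 2
10:50am start Research Huddle → 3
12:40pm end Research Huddle → 2
12:50pm end Compliance Readout → 1
1:50pm end Research Workshop → 0
1:50pm start Hiring Session → 1
4:10pm end Hiring Session → 0
4:40pm start Budget Demo → 1
5:40pm start Retrospective Debrief → 2
7:40pm end Budget Demo → 1
9:00pm end Retrospective Debrief → 0
Peak is 3, at 10:50am (Compliance Readout, Research Huddle, Research Workshop).

3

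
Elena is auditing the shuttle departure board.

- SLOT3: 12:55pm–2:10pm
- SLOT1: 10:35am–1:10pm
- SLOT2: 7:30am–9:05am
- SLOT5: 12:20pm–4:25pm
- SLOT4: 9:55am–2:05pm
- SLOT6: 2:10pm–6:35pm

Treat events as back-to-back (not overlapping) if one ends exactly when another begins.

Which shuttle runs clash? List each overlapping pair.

Sorted by start: SLOT2, SLOT4, SLOT1, SLOT5, SLOT3, SLOT6.
SLOT4 starts after SLOT2 ends, so SLOT2 has no further overlaps.
SLOT1 starts before SLOT4 ends → SLOT4 and SLOT1 overlap.
SLOT5 starts before SLOT4 ends → SLOT4 and SLOT5 overlap.
SLOT3 starts before SLOT4 ends → SLOT4 and SLOT3 overlap.
SLOT6 starts after SLOT4 ends.
SLOT5 starts before SLOT1 ends → SLOT1 and SLOT5 overlap.
SLOT3 starts before SLOT1 ends → SLOT1 and SLOT3 overlap.
SLOT6 starts after SLOT1 ends.
SLOT3 starts before SLOT5 ends → SLOT5 and SLOT3 overlap.
SLOT6 starts before SLOT5 ends → SLOT5 and SLOT6 overlap.
SLOT6 starts exactly when SLOT3 ends (back-to-back, no overlap).

SLOT1 & SLOT3, SLOT1 & SLOT4, SLOT1 & SLOT5, SLOT3 & SLOT4, SLOT3 & SLOT5, SLOT4 & SLOT5, SLOT5 & SLOT6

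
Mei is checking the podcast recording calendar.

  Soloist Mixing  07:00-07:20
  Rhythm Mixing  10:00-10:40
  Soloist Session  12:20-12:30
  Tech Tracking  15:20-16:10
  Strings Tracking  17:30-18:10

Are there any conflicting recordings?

Sorted by start: Soloist Mixing, Rhythm Mixing, Soloist Session, Tech Tracking, Strings Tracking.
Rhythm Mixing starts after Soloist Mixing ends; Soloist Mixing is clear from here.
Soloist Session starts after Rhythm Mixing ends; Rhythm Mixing is clear from here.
Tech Tracking starts after Soloist Session ends; Soloist Session is clear from here.
Strings Tracking starts after Tech Tracking ends.
Every pair is clear; the schedule has no overlaps.

No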